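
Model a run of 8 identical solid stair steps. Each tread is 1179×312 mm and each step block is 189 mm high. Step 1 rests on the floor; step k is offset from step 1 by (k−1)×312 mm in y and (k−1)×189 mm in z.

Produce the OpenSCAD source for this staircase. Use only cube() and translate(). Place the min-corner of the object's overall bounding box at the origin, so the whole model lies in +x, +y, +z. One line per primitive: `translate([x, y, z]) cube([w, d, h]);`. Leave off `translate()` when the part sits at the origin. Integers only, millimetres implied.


cube([1179, 312, 189]);
translate([0, 312, 189]) cube([1179, 312, 189]);
translate([0, 624, 378]) cube([1179, 312, 189]);
translate([0, 936, 567]) cube([1179, 312, 189]);
translate([0, 1248, 756]) cube([1179, 312, 189]);
translate([0, 1560, 945]) cube([1179, 312, 189]);
translate([0, 1872, 1134]) cube([1179, 312, 189]);
translate([0, 2184, 1323]) cube([1179, 312, 189]);


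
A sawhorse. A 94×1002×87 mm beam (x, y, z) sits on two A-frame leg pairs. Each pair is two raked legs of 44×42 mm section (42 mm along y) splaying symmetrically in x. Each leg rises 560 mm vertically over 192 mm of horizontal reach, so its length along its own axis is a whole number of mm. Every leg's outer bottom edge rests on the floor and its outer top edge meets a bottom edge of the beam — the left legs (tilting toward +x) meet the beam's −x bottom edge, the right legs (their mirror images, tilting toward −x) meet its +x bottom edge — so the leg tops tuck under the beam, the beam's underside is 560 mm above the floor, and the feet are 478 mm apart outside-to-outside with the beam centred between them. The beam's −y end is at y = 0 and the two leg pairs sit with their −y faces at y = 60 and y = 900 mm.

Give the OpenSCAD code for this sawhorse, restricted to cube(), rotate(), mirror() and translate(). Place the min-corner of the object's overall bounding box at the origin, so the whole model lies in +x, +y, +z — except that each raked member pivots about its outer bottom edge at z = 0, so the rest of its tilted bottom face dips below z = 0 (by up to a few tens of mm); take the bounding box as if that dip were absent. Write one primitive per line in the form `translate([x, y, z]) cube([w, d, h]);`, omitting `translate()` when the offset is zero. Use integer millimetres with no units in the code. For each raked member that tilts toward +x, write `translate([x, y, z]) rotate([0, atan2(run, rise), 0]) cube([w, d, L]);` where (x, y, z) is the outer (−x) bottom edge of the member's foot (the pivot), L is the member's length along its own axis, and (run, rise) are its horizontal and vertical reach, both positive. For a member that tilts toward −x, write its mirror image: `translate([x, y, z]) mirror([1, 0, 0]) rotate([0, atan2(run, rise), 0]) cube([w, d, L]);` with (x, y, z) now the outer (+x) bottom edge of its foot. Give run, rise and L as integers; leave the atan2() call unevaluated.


// leg length = √(192² + 560²) = 592
// right-leg outer foot x = 2·192 + 94 = 478
// beam min-corner = (192, 0, 560)
translate([192, 0, 560]) cube([94, 1002, 87]);
translate([0, 60, 0]) rotate([0, atan2(192, 560), 0]) cube([44, 42, 592]);
translate([478, 60, 0]) mirror([1, 0, 0]) rotate([0, atan2(192, 560), 0]) cube([44, 42, 592]);
translate([0, 900, 0]) rotate([0, atan2(192, 560), 0]) cube([44, 42, 592]);
translate([478, 900, 0]) mirror([1, 0, 0]) rotate([0, atan2(192, 560), 0]) cube([44, 42, 592]);


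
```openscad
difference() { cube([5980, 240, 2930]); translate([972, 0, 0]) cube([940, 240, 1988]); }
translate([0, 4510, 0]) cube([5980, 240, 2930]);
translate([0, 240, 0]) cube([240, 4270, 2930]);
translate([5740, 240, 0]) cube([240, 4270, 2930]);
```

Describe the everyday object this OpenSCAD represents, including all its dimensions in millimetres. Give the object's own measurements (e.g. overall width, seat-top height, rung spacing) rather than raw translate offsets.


A single room: four walls, each 2930 mm tall and 240 mm thick, enclosing an outside footprint 5980×4750 mm (x × y), no floor or roof. The front and back walls (−y and +y sides) run the full x-width; the side walls fit between their inner faces. A door opening 940 mm wide and 1988 mm tall is cut through the front wall from the floor up, its −x edge 972 mm from the wall's −x end.


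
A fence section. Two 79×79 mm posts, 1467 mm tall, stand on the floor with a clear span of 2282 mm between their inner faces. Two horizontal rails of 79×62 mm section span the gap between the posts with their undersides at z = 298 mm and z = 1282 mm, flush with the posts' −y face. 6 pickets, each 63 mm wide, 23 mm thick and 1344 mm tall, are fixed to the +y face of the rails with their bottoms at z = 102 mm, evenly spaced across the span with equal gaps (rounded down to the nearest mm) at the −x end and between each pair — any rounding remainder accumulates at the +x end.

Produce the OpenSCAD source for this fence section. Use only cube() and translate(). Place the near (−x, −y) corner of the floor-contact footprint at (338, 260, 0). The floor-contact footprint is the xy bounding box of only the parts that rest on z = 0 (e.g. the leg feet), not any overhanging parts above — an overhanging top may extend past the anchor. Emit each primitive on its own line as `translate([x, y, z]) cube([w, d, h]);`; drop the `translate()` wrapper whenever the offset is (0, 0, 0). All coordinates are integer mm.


translate([338, 260, 0]) cube([79, 79, 1467]);
translate([2699, 260, 0]) cube([79, 79, 1467]);
translate([417, 260, 298]) cube([2282, 79, 62]);
translate([417, 260, 1282]) cube([2282, 79, 62]);
translate([689, 339, 102]) cube([63, 23, 1344]);
translate([1024, 339, 102]) cube([63, 23, 1344]);
translate([1359, 339, 102]) cube([63, 23, 1344]);
translate([1694, 339, 102]) cube([63, 23, 1344]);
translate([2029, 339, 102]) cube([63, 23, 1344]);
translate([2364, 339, 102]) cube([63, 23, 1344]);


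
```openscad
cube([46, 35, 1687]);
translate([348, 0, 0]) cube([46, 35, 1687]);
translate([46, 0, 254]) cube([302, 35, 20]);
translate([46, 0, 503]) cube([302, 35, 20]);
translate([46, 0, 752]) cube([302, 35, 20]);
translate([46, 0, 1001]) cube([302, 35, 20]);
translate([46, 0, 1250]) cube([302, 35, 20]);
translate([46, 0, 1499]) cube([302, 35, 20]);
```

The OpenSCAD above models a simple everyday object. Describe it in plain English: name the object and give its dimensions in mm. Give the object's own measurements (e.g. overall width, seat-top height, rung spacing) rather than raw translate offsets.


A straight ladder. Two 46×35 mm vertical rails, 1687 mm tall, stand 394 mm apart (outside-to-outside) with their front faces coplanar on the −y side. 6 rungs, each 35 mm deep and 20 mm tall, span between the inner faces of the rails, front faces flush with the rails. The lowest rung's underside is at z = 254 mm and rungs are spaced 249 mm apart (underside to underside).


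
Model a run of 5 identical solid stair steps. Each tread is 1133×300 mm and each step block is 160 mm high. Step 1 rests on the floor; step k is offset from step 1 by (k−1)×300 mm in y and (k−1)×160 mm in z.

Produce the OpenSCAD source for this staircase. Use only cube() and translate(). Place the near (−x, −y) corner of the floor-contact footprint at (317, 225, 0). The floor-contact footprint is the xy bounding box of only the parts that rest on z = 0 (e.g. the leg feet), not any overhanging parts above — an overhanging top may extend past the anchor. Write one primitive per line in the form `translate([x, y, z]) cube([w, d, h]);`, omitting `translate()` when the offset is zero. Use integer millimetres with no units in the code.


translate([317, 225, 0]) cube([1133, 300, 160]);
translate([317, 525, 160]) cube([1133, 300, 160]);
translate([317, 825, 320]) cube([1133, 300, 160]);
translate([317, 1125, 480]) cube([1133, 300, 160]);
translate([317, 1425, 640]) cube([1133, 300, 160]);


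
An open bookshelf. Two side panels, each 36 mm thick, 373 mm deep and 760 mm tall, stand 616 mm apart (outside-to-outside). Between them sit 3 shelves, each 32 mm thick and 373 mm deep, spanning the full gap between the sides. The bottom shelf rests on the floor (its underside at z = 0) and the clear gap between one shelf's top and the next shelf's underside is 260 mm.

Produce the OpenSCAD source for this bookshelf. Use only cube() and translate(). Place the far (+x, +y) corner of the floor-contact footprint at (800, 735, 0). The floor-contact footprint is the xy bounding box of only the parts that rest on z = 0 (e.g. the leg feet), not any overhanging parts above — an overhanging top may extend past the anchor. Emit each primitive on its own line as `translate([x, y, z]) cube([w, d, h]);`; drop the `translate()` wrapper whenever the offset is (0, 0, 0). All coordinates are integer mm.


translate([184, 362, 0]) cube([36, 373, 760]);
translate([764, 362, 0]) cube([36, 373, 760]);
translate([220, 362, 0]) cube([544, 373, 32]);
translate([220, 362, 292]) cube([544, 373, 32]);
translate([220, 362, 584]) cube([544, 373, 32]);


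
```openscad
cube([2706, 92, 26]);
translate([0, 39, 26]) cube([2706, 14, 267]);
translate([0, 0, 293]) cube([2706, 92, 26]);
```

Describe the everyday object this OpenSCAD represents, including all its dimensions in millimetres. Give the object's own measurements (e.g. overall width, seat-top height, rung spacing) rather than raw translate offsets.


An I-beam lying along x, 2706 mm long. Overall section height 319 mm. Two flanges 92 mm wide (y) and 26 mm thick, one on the floor and one at the top; a web 14 mm thick runs between them, centred on the flange width.


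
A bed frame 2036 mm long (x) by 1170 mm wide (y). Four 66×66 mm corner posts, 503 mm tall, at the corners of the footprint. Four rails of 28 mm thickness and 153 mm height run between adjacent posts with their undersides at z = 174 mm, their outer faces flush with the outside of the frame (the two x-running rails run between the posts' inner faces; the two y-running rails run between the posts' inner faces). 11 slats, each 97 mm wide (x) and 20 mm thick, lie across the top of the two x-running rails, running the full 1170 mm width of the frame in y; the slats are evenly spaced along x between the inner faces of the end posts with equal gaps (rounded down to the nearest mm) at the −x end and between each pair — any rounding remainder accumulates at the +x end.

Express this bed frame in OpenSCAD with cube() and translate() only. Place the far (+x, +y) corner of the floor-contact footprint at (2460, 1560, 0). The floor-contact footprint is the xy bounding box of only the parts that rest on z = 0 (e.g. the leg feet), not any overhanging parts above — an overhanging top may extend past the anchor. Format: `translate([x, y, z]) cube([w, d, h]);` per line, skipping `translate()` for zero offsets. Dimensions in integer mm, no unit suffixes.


// slat z = rail_z + rail_h = 174 + 153 = 327
// slat gap = ⌊(1904 − 11·97) / 12⌋ = 69
translate([424, 390, 0]) cube([66, 66, 503]);
translate([424, 1494, 0]) cube([66, 66, 503]);
translate([2394, 390, 0]) cube([66, 66, 503]);
translate([2394, 1494, 0]) cube([66, 66, 503]);
translate([490, 390, 174]) cube([1904, 28, 153]);
translate([490, 1532, 174]) cube([1904, 28, 153]);
translate([424, 456, 174]) cube([28, 1038, 153]);
translate([2432, 456, 174]) cube([28, 1038, 153]);
translate([559, 390, 327]) cube([97, 1170, 20]);
translate([725, 390, 327]) cube([97, 1170, 20]);
translate([891, 390, 327]) cube([97, 1170, 20]);
translate([1057, 390, 327]) cube([97, 1170, 20]);
translate([1223, 390, 327]) cube([97, 1170, 20]);
translate([1389, 390, 327]) cube([97, 1170, 20]);
translate([1555, 390, 327]) cube([97, 1170, 20]);
translate([1721, 390, 327]) cube([97, 1170, 20]);
translate([1887, 390, 327]) cube([97, 1170, 20]);
translate([2053, 390, 327]) cube([97, 1170, 20]);
translate([2219, 390, 327]) cube([97, 1170, 20]);


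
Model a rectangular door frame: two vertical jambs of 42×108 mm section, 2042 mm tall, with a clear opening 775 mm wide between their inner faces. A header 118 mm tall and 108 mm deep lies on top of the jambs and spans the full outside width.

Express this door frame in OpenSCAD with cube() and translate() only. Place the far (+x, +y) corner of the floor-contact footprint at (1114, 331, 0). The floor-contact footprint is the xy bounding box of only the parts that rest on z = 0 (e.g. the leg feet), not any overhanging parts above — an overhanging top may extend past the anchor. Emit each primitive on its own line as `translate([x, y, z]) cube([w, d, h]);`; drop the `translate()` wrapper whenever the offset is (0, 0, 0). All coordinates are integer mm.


translate([255, 223, 0]) cube([42, 108, 2042]);
translate([1072, 223, 0]) cube([42, 108, 2042]);
translate([255, 223, 2042]) cube([859, 108, 118]);


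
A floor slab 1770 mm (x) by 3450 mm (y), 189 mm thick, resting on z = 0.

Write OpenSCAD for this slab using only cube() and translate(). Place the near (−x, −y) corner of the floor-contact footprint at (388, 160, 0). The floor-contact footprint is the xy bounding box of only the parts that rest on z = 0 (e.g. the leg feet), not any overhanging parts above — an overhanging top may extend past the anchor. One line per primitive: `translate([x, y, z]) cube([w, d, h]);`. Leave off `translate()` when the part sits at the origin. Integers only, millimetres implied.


translate([388, 160, 0]) cube([1770, 3450, 189]);


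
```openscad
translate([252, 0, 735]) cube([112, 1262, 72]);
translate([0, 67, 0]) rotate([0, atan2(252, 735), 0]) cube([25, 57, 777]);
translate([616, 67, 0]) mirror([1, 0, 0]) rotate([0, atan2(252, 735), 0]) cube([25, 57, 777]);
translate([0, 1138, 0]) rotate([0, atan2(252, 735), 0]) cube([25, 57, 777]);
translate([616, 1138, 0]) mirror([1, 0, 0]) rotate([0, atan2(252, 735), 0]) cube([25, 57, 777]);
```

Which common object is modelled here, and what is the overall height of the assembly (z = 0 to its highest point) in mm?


A sawhorse. The overall height is 807 mm.

A beam across two mirrored pairs of raked legs — a sawhorse. The beam's underside is at z = 735 (matching the legs' vertical rise in atan2(252, 735)) and the beam is 72 mm tall, so its top is at 735 + 72 = 807 mm. The raked legs top out at the beam's underside, so that is the highest point.


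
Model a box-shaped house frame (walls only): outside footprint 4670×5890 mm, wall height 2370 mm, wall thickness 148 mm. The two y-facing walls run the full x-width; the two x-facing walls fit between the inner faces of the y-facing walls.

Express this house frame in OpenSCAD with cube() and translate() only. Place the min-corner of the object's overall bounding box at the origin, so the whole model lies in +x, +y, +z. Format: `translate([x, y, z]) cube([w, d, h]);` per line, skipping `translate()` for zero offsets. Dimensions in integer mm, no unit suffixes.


cube([4670, 148, 2370]);
translate([0, 5742, 0]) cube([4670, 148, 2370]);
translate([0, 148, 0]) cube([148, 5594, 2370]);
translate([4522, 148, 0]) cube([148, 5594, 2370]);


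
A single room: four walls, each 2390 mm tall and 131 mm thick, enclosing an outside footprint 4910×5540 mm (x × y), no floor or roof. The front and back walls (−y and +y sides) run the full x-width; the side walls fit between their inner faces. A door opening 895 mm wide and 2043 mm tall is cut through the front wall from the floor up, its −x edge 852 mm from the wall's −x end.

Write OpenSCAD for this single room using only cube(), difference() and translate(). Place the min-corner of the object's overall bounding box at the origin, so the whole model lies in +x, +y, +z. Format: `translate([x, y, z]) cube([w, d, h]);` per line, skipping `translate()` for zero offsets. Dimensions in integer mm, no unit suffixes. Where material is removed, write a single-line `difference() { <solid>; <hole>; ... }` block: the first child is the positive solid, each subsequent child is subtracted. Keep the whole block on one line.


difference() { cube([4910, 131, 2390]); translate([852, 0, 0]) cube([895, 131, 2043]); }
translate([0, 5409, 0]) cube([4910, 131, 2390]);
translate([0, 131, 0]) cube([131, 5278, 2390]);
translate([4779, 131, 0]) cube([131, 5278, 2390]);


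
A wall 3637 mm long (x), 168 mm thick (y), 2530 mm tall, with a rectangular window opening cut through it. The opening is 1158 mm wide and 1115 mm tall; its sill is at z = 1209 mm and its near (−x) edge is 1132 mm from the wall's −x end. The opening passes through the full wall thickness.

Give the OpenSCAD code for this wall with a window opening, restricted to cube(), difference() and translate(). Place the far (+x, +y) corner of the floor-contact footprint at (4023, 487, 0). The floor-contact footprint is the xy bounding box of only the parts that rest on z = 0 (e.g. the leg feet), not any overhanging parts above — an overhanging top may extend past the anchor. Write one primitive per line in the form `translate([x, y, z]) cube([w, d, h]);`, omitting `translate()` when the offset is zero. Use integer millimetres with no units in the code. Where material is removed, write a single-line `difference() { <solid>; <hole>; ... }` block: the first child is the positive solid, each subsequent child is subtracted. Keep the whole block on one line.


difference() { translate([386, 319, 0]) cube([3637, 168, 2530]); translate([1518, 319, 1209]) cube([1158, 168, 1115]); }


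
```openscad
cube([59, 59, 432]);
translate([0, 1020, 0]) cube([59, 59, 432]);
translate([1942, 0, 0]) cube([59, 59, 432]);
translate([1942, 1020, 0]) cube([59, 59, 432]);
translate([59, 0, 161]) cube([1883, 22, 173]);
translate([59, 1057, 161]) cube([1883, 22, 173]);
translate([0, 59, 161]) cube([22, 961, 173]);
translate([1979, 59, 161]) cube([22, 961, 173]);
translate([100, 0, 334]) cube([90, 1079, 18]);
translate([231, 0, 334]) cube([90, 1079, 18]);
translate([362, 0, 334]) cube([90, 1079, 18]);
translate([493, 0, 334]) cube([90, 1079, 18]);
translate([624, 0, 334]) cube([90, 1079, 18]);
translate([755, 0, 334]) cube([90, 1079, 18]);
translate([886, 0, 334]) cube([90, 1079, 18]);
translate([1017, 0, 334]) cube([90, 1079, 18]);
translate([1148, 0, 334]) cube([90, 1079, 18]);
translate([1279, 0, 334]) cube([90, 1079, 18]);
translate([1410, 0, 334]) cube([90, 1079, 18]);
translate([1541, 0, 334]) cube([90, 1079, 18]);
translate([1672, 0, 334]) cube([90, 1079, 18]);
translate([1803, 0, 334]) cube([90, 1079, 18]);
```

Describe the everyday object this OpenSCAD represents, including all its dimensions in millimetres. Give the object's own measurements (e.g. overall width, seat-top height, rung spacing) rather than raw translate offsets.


A bed frame 2001 mm long (x) by 1079 mm wide (y). Four 59×59 mm corner posts, 432 mm tall, at the corners of the footprint. Four rails of 22 mm thickness and 173 mm height run between adjacent posts with their undersides at z = 161 mm, their outer faces flush with the outside of the frame (the two x-running rails run between the posts' inner faces; the two y-running rails run between the posts' inner faces). 14 slats, each 90 mm wide (x) and 18 mm thick, lie across the top of the two x-running rails, running the full 1079 mm width of the frame in y; along x they sit between the end posts with a 41 mm gap after the −x posts and between neighbouring slats, leaving 49 mm before the +x posts.


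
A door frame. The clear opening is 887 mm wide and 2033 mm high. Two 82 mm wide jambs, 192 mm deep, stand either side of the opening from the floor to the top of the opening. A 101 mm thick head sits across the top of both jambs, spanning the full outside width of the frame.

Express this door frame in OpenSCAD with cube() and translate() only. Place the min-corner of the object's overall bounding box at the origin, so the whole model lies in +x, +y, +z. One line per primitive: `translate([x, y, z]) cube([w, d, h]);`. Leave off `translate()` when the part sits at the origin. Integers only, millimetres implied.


cube([82, 192, 2033]);
translate([969, 0, 0]) cube([82, 192, 2033]);
translate([0, 0, 2033]) cube([1051, 192, 101]);


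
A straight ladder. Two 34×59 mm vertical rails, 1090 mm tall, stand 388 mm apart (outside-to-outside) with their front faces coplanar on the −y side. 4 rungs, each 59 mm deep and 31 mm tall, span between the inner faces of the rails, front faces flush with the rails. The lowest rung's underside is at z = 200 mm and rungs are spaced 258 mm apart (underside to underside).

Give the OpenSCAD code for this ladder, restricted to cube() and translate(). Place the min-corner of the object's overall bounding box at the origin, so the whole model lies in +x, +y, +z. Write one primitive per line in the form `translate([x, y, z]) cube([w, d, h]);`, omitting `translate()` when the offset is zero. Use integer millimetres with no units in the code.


cube([34, 59, 1090]);
translate([354, 0, 0]) cube([34, 59, 1090]);
translate([34, 0, 200]) cube([320, 59, 31]);
translate([34, 0, 458]) cube([320, 59, 31]);
translate([34, 0, 716]) cube([320, 59, 31]);
translate([34, 0, 974]) cube([320, 59, 31]);


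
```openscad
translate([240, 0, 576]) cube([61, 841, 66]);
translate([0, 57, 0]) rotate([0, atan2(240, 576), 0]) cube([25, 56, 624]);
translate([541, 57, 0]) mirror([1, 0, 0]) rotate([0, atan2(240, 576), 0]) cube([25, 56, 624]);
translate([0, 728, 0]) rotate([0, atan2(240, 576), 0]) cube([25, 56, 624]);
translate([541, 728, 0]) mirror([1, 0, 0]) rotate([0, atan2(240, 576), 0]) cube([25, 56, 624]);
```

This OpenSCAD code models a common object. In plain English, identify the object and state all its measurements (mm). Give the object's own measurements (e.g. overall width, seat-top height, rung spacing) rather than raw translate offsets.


A sawhorse. A 61×841×66 mm beam (x, y, z) sits on two A-frame leg pairs. Each pair is two raked legs of 25×56 mm section (56 mm along y) splaying symmetrically in x. Each leg rises 576 mm vertically over 240 mm of horizontal reach and is 624 mm long along its own axis. Every leg's outer bottom edge rests on the floor and its outer top edge meets a bottom edge of the beam — the left legs (tilting toward +x) meet the beam's −x bottom edge, the right legs (their mirror images, tilting toward −x) meet its +x bottom edge — so the leg tops tuck under the beam, the beam's underside is 576 mm above the floor, and the feet are 541 mm apart outside-to-outside with the beam centred between them. The two leg pairs are set in 57 mm from either end of the beam.


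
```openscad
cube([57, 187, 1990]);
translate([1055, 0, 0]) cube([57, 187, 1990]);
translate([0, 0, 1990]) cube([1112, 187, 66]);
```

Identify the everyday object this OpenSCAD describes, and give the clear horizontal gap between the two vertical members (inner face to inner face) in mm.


A door frame. The clear opening width is 998 mm.

Two 1990 mm tall posts with a header on top — a door frame. The left jamb is 57 mm wide at x = 0; the right jamb starts at x = 1055. The clear opening is 1055 − 57 = 998 mm.


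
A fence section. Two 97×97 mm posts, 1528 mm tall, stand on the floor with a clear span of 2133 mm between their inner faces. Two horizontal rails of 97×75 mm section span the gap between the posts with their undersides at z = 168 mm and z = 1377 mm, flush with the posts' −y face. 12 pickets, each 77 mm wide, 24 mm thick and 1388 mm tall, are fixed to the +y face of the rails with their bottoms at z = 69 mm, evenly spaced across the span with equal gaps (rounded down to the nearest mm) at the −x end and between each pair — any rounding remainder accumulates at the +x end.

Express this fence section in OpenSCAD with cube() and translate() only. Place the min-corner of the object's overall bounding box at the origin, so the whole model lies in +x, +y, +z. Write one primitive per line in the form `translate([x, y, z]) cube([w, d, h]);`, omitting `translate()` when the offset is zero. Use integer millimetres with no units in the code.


cube([97, 97, 1528]);
translate([2230, 0, 0]) cube([97, 97, 1528]);
translate([97, 0, 168]) cube([2133, 97, 75]);
translate([97, 0, 1377]) cube([2133, 97, 75]);
translate([190, 97, 69]) cube([77, 24, 1388]);
translate([360, 97, 69]) cube([77, 24, 1388]);
translate([530, 97, 69]) cube([77, 24, 1388]);
translate([700, 97, 69]) cube([77, 24, 1388]);
translate([870, 97, 69]) cube([77, 24, 1388]);
translate([1040, 97, 69]) cube([77, 24, 1388]);
translate([1210, 97, 69]) cube([77, 24, 1388]);
translate([1380, 97, 69]) cube([77, 24, 1388]);
translate([1550, 97, 69]) cube([77, 24, 1388]);
translate([1720, 97, 69]) cube([77, 24, 1388]);
translate([1890, 97, 69]) cube([77, 24, 1388]);
translate([2060, 97, 69]) cube([77, 24, 1388]);


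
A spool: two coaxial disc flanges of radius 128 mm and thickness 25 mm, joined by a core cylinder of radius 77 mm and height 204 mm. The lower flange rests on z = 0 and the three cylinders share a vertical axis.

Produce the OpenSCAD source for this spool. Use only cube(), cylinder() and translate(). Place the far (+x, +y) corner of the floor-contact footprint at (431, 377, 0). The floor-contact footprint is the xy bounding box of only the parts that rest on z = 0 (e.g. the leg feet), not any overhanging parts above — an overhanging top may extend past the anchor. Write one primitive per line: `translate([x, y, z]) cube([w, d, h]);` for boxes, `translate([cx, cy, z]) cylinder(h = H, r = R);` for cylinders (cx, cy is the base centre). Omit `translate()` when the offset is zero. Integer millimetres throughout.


translate([303, 249, 0]) cylinder(h = 25, r = 128);
translate([303, 249, 25]) cylinder(h = 204, r = 77);
translate([303, 249, 229]) cylinder(h = 25, r = 128);


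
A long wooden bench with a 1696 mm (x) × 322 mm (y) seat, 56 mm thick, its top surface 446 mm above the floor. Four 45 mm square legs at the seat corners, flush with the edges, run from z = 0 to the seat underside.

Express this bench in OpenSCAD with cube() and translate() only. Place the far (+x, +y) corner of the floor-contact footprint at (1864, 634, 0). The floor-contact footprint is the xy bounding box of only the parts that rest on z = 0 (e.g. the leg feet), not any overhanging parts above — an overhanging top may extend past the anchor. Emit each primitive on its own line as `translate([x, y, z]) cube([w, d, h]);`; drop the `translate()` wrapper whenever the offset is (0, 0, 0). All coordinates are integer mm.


translate([168, 312, 390]) cube([1696, 322, 56]);
translate([168, 312, 0]) cube([45, 45, 390]);
translate([168, 589, 0]) cube([45, 45, 390]);
translate([1819, 312, 0]) cube([45, 45, 390]);
translate([1819, 589, 0]) cube([45, 45, 390]);


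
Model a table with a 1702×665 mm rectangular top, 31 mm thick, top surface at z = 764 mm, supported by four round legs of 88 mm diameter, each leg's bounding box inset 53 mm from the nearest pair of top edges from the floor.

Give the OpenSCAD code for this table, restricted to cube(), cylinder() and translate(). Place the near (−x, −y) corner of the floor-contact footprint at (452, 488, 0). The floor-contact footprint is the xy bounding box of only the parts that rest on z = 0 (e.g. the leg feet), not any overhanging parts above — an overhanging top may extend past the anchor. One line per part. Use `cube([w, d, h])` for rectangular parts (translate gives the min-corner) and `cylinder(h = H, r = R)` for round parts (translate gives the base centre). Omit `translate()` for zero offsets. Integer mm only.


translate([399, 435, 733]) cube([1702, 665, 31]);
translate([496, 532, 0]) cylinder(h = 733, r = 44);
translate([2004, 532, 0]) cylinder(h = 733, r = 44);
translate([496, 1003, 0]) cylinder(h = 733, r = 44);
translate([2004, 1003, 0]) cylinder(h = 733, r = 44);


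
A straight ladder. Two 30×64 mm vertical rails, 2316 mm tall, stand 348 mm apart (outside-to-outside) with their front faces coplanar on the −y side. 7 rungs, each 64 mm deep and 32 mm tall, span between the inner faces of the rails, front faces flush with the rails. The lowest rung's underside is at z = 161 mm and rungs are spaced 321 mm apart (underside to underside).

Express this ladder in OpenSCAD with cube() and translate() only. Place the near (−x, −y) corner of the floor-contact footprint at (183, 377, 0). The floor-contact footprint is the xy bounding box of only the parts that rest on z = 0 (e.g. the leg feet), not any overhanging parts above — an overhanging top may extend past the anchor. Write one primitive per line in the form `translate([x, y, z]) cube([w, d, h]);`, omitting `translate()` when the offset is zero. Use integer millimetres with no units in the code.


// rung span = 348 - 2*30 = 288
// rung[k] z = 161 + k*321
translate([183, 377, 0]) cube([30, 64, 2316]);
translate([501, 377, 0]) cube([30, 64, 2316]);
translate([213, 377, 161]) cube([288, 64, 32]);
translate([213, 377, 482]) cube([288, 64, 32]);
translate([213, 377, 803]) cube([288, 64, 32]);
translate([213, 377, 1124]) cube([288, 64, 32]);
translate([213, 377, 1445]) cube([288, 64, 32]);
translate([213, 377, 1766]) cube([288, 64, 32]);
translate([213, 377, 2087]) cube([288, 64, 32]);


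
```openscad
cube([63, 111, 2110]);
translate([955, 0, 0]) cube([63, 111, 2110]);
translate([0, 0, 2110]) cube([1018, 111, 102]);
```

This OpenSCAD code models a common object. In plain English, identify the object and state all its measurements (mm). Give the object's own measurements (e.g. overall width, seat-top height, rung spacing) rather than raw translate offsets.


A door frame. The clear opening is 892 mm wide and 2110 mm high. Two 63 mm wide jambs, 111 mm deep, stand either side of the opening from the floor to the top of the opening. A 102 mm thick head sits across the top of both jambs, spanning the full outside width of the frame.


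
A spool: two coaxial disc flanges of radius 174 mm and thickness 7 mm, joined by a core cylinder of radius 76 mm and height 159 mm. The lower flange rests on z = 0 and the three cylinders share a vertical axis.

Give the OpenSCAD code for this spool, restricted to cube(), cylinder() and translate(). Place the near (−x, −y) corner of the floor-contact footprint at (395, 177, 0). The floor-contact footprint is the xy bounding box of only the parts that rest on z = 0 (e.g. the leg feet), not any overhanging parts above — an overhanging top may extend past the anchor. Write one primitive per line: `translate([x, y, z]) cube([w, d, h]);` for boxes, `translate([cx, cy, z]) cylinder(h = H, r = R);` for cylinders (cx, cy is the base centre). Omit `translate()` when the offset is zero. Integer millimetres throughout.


translate([569, 351, 0]) cylinder(h = 7, r = 174);
translate([569, 351, 7]) cylinder(h = 159, r = 76);
translate([569, 351, 166]) cylinder(h = 7, r = 174);


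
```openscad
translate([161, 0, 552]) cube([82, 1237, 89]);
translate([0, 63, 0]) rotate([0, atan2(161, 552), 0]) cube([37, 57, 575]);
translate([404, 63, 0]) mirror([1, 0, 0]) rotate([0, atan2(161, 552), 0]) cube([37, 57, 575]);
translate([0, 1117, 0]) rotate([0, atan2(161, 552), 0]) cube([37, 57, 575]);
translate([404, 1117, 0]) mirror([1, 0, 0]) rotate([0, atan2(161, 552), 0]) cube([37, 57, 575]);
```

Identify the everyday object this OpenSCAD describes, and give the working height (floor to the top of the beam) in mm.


A sawhorse. The overall height is 641 mm.

A beam across two mirrored pairs of raked legs — a sawhorse. The beam's underside is at z = 552 (matching the legs' vertical rise in atan2(161, 552)) and the beam is 89 mm tall, so its top is at 552 + 89 = 641 mm. The raked legs top out at the beam's underside, so that is the highest point.


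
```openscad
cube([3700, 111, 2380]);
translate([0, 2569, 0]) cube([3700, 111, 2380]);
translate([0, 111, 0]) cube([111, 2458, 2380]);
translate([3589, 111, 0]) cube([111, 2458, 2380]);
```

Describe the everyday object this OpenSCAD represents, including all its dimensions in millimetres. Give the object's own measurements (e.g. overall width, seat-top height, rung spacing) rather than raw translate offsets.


The wall frame of a small rectangular building: four walls, each 2380 mm tall and 111 mm thick, enclosing a footprint 3700 mm (x) by 2680 mm (y) outside-to-outside, with no floor or roof. The front and back walls (the −y and +y sides) span the full width; the two side walls fit between them.


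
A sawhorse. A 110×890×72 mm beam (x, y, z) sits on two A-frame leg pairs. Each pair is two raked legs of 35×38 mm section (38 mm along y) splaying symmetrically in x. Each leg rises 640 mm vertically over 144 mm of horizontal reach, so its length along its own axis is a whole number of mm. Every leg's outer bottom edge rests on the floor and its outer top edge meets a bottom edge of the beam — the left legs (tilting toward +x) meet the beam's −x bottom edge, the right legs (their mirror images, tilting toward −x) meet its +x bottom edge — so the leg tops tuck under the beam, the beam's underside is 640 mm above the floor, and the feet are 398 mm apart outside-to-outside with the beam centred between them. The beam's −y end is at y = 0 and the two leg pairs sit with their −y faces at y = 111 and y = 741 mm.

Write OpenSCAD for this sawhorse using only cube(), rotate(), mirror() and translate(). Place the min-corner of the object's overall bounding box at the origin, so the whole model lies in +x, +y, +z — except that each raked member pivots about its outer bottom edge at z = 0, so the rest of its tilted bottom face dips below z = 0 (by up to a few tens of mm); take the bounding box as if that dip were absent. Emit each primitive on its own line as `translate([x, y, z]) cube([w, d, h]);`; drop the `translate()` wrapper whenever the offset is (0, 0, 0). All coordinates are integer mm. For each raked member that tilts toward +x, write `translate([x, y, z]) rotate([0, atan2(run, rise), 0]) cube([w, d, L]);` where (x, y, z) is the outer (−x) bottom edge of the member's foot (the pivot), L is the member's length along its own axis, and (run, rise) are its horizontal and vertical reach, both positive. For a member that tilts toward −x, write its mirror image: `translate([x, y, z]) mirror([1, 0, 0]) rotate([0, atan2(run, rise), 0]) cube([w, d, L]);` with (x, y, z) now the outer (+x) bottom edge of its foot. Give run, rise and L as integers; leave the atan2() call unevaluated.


// leg length = √(144² + 640²) = 656
// right-leg outer foot x = 2·144 + 110 = 398
// beam min-corner = (144, 0, 640)
translate([144, 0, 640]) cube([110, 890, 72]);
translate([0, 111, 0]) rotate([0, atan2(144, 640), 0]) cube([35, 38, 656]);
translate([398, 111, 0]) mirror([1, 0, 0]) rotate([0, atan2(144, 640), 0]) cube([35, 38, 656]);
translate([0, 741, 0]) rotate([0, atan2(144, 640), 0]) cube([35, 38, 656]);
translate([398, 741, 0]) mirror([1, 0, 0]) rotate([0, atan2(144, 640), 0]) cube([35, 38, 656]);


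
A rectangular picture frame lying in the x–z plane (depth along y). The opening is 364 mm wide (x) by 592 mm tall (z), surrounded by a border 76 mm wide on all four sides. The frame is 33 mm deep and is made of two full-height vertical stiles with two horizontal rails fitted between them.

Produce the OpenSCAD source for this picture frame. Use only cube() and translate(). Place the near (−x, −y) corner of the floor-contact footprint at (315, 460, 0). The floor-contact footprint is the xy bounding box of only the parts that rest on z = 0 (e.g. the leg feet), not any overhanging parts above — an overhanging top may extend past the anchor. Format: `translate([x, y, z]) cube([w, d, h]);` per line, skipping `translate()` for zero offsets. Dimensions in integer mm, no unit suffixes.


translate([315, 460, 0]) cube([76, 33, 744]);
translate([755, 460, 0]) cube([76, 33, 744]);
translate([391, 460, 0]) cube([364, 33, 76]);
translate([391, 460, 668]) cube([364, 33, 76]);


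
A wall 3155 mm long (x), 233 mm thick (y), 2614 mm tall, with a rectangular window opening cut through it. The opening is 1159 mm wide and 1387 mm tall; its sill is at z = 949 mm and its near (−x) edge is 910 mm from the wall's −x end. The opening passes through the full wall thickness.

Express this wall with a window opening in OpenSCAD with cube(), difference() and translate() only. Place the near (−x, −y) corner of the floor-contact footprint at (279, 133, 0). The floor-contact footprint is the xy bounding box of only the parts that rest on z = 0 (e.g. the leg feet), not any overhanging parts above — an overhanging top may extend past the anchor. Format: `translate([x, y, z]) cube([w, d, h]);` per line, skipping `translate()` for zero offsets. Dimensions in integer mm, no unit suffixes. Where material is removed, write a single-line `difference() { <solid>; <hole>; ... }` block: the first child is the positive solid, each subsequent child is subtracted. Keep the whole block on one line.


difference() { translate([279, 133, 0]) cube([3155, 233, 2614]); translate([1189, 133, 949]) cube([1159, 233, 1387]); }


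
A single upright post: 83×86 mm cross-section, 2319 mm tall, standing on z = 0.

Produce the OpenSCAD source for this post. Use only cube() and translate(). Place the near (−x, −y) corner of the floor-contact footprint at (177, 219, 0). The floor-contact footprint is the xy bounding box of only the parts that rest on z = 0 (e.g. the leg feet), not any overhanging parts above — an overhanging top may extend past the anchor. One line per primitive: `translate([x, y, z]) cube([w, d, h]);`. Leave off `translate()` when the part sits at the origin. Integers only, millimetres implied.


translate([177, 219, 0]) cube([83, 86, 2319]);


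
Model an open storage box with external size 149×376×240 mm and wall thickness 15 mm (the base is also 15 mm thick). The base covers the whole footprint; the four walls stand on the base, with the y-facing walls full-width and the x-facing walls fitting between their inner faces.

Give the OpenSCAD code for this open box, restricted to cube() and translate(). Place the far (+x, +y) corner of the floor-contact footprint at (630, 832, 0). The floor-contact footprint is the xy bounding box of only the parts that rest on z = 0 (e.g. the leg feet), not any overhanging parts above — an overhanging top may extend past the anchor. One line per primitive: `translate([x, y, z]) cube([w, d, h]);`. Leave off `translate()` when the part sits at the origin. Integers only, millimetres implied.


translate([481, 456, 0]) cube([149, 376, 15]);
translate([481, 456, 15]) cube([149, 15, 225]);
translate([481, 817, 15]) cube([149, 15, 225]);
translate([481, 471, 15]) cube([15, 346, 225]);
translate([615, 471, 15]) cube([15, 346, 225]);


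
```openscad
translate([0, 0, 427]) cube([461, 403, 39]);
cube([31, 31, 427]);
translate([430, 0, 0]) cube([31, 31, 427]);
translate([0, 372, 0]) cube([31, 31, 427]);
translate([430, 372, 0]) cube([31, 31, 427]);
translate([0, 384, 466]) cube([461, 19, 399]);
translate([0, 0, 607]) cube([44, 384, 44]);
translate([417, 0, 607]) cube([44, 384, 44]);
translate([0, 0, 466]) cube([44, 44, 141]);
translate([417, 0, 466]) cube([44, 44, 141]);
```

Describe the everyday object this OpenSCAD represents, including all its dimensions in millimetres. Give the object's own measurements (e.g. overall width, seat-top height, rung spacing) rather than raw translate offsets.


A chair. The seat is a 461×403×39 mm slab with its top at z = 466 mm, on four 31×31 mm corner legs (flush with the seat edges, standing on z = 0). A flat backrest 19 mm thick, 399 mm tall, spans the full seat width and rises from the seat top along its +y edge, rear face flush with the rear of the seat. Two armrests of 44×44 mm section run along each side from the seat's front edge to the front of the backrest, top faces 185 mm above the seat top and outer faces flush with the seat's x-edges; a 44×44 mm post under the front of each armrest stands on the seat at the front corner.


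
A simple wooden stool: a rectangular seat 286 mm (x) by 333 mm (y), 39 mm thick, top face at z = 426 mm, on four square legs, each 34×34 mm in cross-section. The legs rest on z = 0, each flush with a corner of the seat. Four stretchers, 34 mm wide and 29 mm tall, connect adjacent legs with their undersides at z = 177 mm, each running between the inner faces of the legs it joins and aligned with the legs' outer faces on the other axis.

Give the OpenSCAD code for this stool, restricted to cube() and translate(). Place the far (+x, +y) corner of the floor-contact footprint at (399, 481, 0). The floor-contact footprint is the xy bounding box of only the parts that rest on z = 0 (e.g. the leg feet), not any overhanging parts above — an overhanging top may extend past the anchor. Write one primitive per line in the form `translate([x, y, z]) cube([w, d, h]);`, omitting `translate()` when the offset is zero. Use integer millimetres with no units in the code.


translate([113, 148, 387]) cube([286, 333, 39]);
translate([113, 148, 0]) cube([34, 34, 387]);
translate([365, 148, 0]) cube([34, 34, 387]);
translate([113, 447, 0]) cube([34, 34, 387]);
translate([365, 447, 0]) cube([34, 34, 387]);
translate([147, 148, 177]) cube([218, 34, 29]);
translate([147, 447, 177]) cube([218, 34, 29]);
translate([113, 182, 177]) cube([34, 265, 29]);
translate([365, 182, 177]) cube([34, 265, 29]);
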